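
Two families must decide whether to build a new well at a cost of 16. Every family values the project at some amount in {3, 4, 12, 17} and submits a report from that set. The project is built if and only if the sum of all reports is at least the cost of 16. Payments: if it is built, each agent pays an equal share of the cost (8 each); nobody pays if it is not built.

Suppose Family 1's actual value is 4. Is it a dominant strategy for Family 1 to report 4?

No

Consider the case where Family 2 reports 12.
Truthful report 4: project built, pays 8, utility 4 - 8 = -4.
Report 3 instead: project not built, utility 0.
Since 0 > -4, reporting 3 is strictly better here, so truthful reporting is not dominant.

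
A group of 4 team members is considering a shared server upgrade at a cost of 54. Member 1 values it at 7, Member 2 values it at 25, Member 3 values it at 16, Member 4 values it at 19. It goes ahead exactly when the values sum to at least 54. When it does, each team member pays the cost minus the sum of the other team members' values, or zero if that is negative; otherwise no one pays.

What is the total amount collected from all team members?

21

Total value 67 ≥ cost 54, so it is built.
Member 1: others sum to 60; max(0, 54 - 60) = 0.
Member 2: others sum to 42; max(0, 54 - 42) = 12.
Member 3: others sum to 51; max(0, 54 - 51) = 3.
Member 4: others sum to 48; max(0, 54 - 48) = 6.
Total collected = 0 + 12 + 3 + 6 = 21.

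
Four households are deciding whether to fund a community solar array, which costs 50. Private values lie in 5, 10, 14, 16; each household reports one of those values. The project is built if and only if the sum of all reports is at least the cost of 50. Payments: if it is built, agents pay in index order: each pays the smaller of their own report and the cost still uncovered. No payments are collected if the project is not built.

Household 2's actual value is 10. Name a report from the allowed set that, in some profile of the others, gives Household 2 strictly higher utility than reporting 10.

5

Suppose Household 1 reports 14, Household 3 reports 16 and Household 4 reports 16.
Report 10: project built, pays 10, utility 10 - 10 = 0.
Report 5: project built, pays 5, utility 10 - 5 = 5.
So reporting 5 beats truth here (5 > 0).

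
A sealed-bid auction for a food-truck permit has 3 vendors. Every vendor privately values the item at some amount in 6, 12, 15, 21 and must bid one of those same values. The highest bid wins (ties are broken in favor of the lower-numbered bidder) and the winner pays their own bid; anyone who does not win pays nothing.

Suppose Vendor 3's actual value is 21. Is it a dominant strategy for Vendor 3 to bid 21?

Consider the case where Vendor 1 bids 6 and Vendor 2 bids 6.
Truthful bid 21: wins, pays 21, utility 21 - 21 = 0.
Bid 12 instead: wins, pays 12, utility 21 - 12 = 9.
Since 9 > 0, bidding 12 is strictly better here, so truthful bidding is not dominant.

No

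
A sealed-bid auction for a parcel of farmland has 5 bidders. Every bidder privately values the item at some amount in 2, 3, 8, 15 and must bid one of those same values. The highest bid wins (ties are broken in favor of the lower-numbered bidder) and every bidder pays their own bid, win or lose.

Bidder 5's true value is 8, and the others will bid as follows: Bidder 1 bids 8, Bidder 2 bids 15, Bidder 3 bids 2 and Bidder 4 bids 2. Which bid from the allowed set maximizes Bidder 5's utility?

2

Bid 2: loses but pays 2, utility -2.
Bid 3: loses but pays 3, utility -3.
Bid 8: loses but pays 8, utility -8.
Bid 15: loses but pays 15, utility -15.
The best choice is 2 with utility -2.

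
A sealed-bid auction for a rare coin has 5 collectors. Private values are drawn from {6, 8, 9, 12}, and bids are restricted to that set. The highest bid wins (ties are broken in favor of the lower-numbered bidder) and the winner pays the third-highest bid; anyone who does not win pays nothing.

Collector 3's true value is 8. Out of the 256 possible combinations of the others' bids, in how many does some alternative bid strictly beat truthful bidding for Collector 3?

8

Others bid (6, 6, 6, 9): truth gives 0; bid 9 gives 2 > 0. Violating.
Others bid (6, 6, 6, 12): truth gives 0; bid 12 gives 2 > 0. Violating.
Others bid (6, 6, 9, 6): truth gives 0; bid 9 gives 2 > 0. Violating.
Others bid (6, 6, 12, 6): truth gives 0; bid 12 gives 2 > 0. Violating.
Others bid (6, 6, 6, 6): truth gives 2; no alternative beats it.
Others bid (6, 6, 6, 8): truth gives 2; no alternative beats it.
(Checking all 256 profiles: 8 have a profitable deviation, 248 do not.)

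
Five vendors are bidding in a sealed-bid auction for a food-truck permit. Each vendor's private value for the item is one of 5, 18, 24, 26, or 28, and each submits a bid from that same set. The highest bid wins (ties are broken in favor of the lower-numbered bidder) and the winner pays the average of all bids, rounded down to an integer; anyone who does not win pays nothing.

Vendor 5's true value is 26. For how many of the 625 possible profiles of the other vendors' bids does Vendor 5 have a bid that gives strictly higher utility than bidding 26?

Others bid (5, 5, 5, 5): truth gives 17; bid 18 gives 19 > 17. Violating.
Others bid (5, 5, 5, 26): truth gives 0; bid 28 gives 13 > 0. Violating.
Others bid (5, 5, 18, 26): truth gives 0; bid 28 gives 10 > 0. Violating.
Others bid (5, 5, 24, 26): truth gives 0; bid 28 gives 9 > 0. Violating.
Others bid (5, 5, 5, 18): truth gives 15; no alternative beats it.
Others bid (5, 5, 5, 24): truth gives 13; no alternative beats it.
(Checking all 625 profiles: 175 have a profitable deviation, 450 do not.)

175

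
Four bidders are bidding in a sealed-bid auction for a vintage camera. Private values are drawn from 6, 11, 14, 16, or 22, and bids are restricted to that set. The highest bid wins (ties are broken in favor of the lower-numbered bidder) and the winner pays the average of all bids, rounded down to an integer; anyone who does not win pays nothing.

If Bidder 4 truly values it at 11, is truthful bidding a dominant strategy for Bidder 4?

Consider the case where Bidder 1 bids 6, Bidder 2 bids 6 and Bidder 3 bids 11.
Truthful bid 11: loses, pays 0, utility 0.
Bid 14 instead: wins, pays 9, utility 11 - 9 = 2.
Since 2 > 0, bidding 14 is strictly better here, so truthful bidding is not dominant.

No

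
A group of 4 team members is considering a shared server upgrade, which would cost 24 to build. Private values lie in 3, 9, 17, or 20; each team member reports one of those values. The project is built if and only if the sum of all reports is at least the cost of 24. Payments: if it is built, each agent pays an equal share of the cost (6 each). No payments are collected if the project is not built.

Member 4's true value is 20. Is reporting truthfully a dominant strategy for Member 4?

Check each profile of the others' reports and compare truth against every alternative report.
Others report (3, 3, 3): truth gives 14, best alternative gives 14.
Others report (3, 3, 9): truth gives 14, best alternative gives 14.
Others report (3, 3, 17): truth gives 14, best alternative gives 14.
Others report (3, 3, 20): truth gives 14, best alternative gives 14.
Others report (3, 9, 3): truth gives 14, best alternative gives 14.
Others report (3, 9, 9): truth gives 14, best alternative gives 14.
(Remaining 58 profiles checked similarly; truth is weakly best in each.)
In every case the truthful report is at least as good as any alternative, so it is a dominant strategy.

Yes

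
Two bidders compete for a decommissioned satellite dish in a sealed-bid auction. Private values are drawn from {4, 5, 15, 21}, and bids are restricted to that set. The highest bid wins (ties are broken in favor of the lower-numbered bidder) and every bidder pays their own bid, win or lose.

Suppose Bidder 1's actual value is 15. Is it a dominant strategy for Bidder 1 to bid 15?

No

Consider the case where Bidder 2 bids 4.
Truthful bid 15: wins, pays 15, utility 15 - 15 = 0.
Bid 4 instead: wins, pays 4, utility 15 - 4 = 11.
Since 11 > 0, bidding 4 is strictly better here, so truthful bidding is not dominant.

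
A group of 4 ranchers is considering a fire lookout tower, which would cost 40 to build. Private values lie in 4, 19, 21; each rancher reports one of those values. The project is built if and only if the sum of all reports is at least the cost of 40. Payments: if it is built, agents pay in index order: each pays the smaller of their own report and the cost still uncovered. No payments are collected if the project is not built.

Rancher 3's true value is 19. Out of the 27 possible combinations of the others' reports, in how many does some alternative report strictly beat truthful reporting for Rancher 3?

8

Others report (4, 19, 19): truth gives 2; report 4 gives 15 > 2. Violating.
Others report (4, 19, 21): truth gives 2; report 4 gives 15 > 2. Violating.
Others report (4, 21, 19): truth gives 4; report 4 gives 15 > 4. Violating.
Others report (4, 21, 21): truth gives 4; report 4 gives 15 > 4. Violating.
Others report (4, 4, 4): truth gives 0; no alternative beats it.
Others report (4, 4, 19): truth gives 0; no alternative beats it.
(Checking all 27 profiles: 8 have a profitable deviation, 19 do not.)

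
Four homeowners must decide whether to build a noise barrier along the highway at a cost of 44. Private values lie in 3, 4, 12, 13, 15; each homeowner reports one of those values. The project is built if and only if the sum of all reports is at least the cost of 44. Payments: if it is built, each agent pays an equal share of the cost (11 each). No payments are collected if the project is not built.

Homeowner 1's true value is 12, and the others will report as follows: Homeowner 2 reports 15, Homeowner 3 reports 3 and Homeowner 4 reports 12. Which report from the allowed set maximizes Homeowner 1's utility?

Report 3: project not built, utility 0.
Report 4: project not built, utility 0.
Report 12: project not built, utility 0.
Report 13: project not built, utility 0.
Report 15: project built, pays 11, utility 12 - 11 = 1.
The best choice is 15 with utility 1.

15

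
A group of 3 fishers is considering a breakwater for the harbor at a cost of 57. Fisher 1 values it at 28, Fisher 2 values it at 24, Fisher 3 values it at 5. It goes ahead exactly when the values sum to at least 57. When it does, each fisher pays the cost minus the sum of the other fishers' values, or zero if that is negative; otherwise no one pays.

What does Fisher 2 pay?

24

Total value 57 ≥ cost 57, so the project is built.
The other fishers' values sum to 33.
Cost minus that sum is 57 - 33 = 24.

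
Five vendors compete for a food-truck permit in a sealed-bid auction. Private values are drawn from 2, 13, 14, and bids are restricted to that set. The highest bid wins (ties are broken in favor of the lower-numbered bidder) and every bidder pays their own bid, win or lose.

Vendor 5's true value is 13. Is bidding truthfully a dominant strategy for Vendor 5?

Consider the case where Vendor 1 bids 2, Vendor 2 bids 2, Vendor 3 bids 2 and Vendor 4 bids 13.
Truthful bid 13: loses but pays 13, utility -13.
Bid 2 instead: loses but pays 2, utility -2.
Since -2 > -13, bidding 2 is strictly better here, so truthful bidding is not dominant.

No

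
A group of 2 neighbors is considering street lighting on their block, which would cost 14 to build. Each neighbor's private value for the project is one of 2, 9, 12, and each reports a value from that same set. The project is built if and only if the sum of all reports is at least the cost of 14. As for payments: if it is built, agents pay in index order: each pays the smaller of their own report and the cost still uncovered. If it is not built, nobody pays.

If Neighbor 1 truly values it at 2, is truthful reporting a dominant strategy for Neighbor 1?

Check each profile of the others' reports and compare truth against every alternative report.
Others report (9): truth gives 0, best alternative gives -7.
Others report (12): truth gives 0, best alternative gives -7.
Others report (2): truth gives 0, best alternative gives 0.
In every case the truthful report is at least as good as any alternative, so it is a dominant strategy.

Yes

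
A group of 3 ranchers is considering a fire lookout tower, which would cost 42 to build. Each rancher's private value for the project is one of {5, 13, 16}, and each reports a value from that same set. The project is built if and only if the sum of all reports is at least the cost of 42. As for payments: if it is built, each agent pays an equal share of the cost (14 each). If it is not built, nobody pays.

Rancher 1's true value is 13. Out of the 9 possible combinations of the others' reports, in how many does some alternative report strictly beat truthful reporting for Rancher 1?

Others report (13, 16): truth gives -1; report 5 gives 0 > -1. Violating.
Others report (16, 13): truth gives -1; report 5 gives 0 > -1. Violating.
Others report (16, 16): truth gives -1; report 5 gives 0 > -1. Violating.
Others report (5, 5): truth gives 0; no alternative beats it.
Others report (5, 13): truth gives 0; no alternative beats it.
(Checking all 9 profiles: 3 have a profitable deviation, 6 do not.)

3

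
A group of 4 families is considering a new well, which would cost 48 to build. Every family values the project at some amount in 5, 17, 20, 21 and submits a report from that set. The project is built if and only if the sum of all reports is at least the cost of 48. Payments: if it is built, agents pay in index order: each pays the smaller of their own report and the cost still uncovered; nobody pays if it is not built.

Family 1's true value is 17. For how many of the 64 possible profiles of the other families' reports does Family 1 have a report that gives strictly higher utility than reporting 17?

45

Others report (5, 17, 21): truth gives 0; report 5 gives 12 > 0. Violating.
Others report (5, 20, 20): truth gives 0; report 5 gives 12 > 0. Violating.
Others report (5, 20, 21): truth gives 0; report 5 gives 12 > 0. Violating.
Others report (5, 21, 17): truth gives 0; report 5 gives 12 > 0. Violating.
Others report (5, 5, 5): truth gives 0; no alternative beats it.
Others report (5, 5, 17): truth gives 0; no alternative beats it.
(Checking all 64 profiles: 45 have a profitable deviation, 19 do not.)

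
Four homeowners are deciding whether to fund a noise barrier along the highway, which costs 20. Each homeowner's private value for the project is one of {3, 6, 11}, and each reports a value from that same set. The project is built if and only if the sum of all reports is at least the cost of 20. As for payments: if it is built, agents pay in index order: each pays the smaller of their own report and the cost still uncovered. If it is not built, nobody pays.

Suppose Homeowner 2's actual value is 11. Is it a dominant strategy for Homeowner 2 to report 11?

Consider the case where Homeowner 1 reports 3, Homeowner 3 reports 3 and Homeowner 4 reports 11.
Truthful report 11: project built, pays 11, utility 11 - 11 = 0.
Report 3 instead: project built, pays 3, utility 11 - 3 = 8.
Since 8 > 0, reporting 3 is strictly better here, so truthful reporting is not dominant.

No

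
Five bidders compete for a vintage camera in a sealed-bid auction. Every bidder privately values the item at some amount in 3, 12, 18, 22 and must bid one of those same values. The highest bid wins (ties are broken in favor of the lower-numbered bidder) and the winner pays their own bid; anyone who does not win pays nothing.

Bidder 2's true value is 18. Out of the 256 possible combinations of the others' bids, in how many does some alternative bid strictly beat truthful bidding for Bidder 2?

8

Others bid (3, 3, 3, 3): truth gives 0; bid 12 gives 6 > 0. Violating.
Others bid (3, 3, 3, 12): truth gives 0; bid 12 gives 6 > 0. Violating.
Others bid (3, 3, 12, 3): truth gives 0; bid 12 gives 6 > 0. Violating.
Others bid (3, 3, 12, 12): truth gives 0; bid 12 gives 6 > 0. Violating.
Others bid (3, 3, 3, 18): truth gives 0; no alternative beats it.
Others bid (3, 3, 3, 22): truth gives 0; no alternative beats it.
(Checking all 256 profiles: 8 have a profitable deviation, 248 do not.)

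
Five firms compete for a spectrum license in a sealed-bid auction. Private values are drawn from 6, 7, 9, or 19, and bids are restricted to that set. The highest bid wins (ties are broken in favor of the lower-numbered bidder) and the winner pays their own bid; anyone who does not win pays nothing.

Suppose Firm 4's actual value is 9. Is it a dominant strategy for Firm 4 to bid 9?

Consider the case where Firm 1 bids 6, Firm 2 bids 6, Firm 3 bids 6 and Firm 5 bids 6.
Truthful bid 9: wins, pays 9, utility 9 - 9 = 0.
Bid 7 instead: wins, pays 7, utility 9 - 7 = 2.
Since 2 > 0, bidding 7 is strictly better here, so truthful bidding is not dominant.

No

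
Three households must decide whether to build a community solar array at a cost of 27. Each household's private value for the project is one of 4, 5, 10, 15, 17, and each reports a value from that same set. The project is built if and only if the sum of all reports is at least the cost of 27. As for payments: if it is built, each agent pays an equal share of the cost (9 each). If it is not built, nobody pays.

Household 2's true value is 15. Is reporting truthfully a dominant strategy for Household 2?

Consider the case where Household 1 reports 5 and Household 3 reports 5.
Truthful report 15: project not built, utility 0.
Report 17 instead: project built, pays 9, utility 15 - 9 = 6.
Since 6 > 0, reporting 17 is strictly better here, so truthful reporting is not dominant.

No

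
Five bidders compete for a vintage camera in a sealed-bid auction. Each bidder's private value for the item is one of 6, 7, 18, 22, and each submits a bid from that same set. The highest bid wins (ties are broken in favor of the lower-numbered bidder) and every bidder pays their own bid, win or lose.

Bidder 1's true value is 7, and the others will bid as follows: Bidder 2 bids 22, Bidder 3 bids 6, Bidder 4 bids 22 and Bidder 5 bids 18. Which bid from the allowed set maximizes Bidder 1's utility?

6

Bid 6: loses but pays 6, utility -6.
Bid 7: loses but pays 7, utility -7.
Bid 18: loses but pays 18, utility -18.
Bid 22: wins, pays 22, utility 7 - 22 = -15.
The best choice is 6 with utility -6.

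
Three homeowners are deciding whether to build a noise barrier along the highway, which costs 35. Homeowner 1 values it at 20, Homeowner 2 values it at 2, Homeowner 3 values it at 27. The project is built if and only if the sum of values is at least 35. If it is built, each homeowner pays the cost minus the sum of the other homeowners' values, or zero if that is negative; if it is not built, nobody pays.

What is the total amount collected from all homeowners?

19

Total value 49 ≥ cost 35, so it is built.
Homeowner 1: others sum to 29; max(0, 35 - 29) = 6.
Homeowner 2: others sum to 47; max(0, 35 - 47) = 0.
Homeowner 3: others sum to 22; max(0, 35 - 22) = 13.
Total collected = 6 + 0 + 13 = 19.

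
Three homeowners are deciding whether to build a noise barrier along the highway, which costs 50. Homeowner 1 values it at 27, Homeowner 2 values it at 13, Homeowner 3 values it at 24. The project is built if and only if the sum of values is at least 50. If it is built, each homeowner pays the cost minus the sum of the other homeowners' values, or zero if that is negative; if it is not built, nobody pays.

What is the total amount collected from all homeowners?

23

Total value 64 ≥ cost 50, so it is built.
Homeowner 1: others sum to 37; max(0, 50 - 37) = 13.
Homeowner 2: others sum to 51; max(0, 50 - 51) = 0.
Homeowner 3: others sum to 40; max(0, 50 - 40) = 10.
Total collected = 13 + 0 + 10 = 23.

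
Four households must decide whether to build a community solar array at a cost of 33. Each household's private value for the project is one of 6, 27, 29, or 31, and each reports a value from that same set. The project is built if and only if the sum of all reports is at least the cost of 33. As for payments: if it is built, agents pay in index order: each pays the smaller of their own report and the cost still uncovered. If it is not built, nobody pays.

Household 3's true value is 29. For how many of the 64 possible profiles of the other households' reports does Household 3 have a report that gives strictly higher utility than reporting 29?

3

Others report (6, 6, 27): truth gives 8; report 6 gives 23 > 8. Violating.
Others report (6, 6, 29): truth gives 8; report 6 gives 23 > 8. Violating.
Others report (6, 6, 31): truth gives 8; report 6 gives 23 > 8. Violating.
Others report (6, 6, 6): truth gives 8; no alternative beats it.
Others report (6, 27, 6): truth gives 29; no alternative beats it.
(Checking all 64 profiles: 3 have a profitable deviation, 61 do not.)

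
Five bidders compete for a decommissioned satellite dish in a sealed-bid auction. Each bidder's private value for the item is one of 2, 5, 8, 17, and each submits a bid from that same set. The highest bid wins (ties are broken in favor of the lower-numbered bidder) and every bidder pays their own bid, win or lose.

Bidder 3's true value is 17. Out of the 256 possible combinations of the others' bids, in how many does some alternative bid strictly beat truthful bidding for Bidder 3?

148

Others bid (2, 2, 2, 2): truth gives 0; bid 5 gives 12 > 0. Violating.
Others bid (2, 2, 2, 5): truth gives 0; bid 5 gives 12 > 0. Violating.
Others bid (2, 2, 2, 8): truth gives 0; bid 8 gives 9 > 0. Violating.
Others bid (2, 2, 5, 2): truth gives 0; bid 5 gives 12 > 0. Violating.
Others bid (2, 2, 2, 17): truth gives 0; no alternative beats it.
Others bid (2, 2, 5, 17): truth gives 0; no alternative beats it.
(Checking all 256 profiles: 148 have a profitable deviation, 108 do not.)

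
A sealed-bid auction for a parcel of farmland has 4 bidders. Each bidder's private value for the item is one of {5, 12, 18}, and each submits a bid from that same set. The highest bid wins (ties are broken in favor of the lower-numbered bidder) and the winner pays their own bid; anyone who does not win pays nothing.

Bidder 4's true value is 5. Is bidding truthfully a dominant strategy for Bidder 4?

Yes

Check each profile of the others' bids and compare truth against every alternative bid.
Others bid (5, 5, 5): truth gives 0, best alternative gives -7.
Others bid (5, 5, 12): truth gives 0, best alternative gives 0.
Others bid (5, 5, 18): truth gives 0, best alternative gives 0.
Others bid (5, 12, 5): truth gives 0, best alternative gives 0.
Others bid (5, 12, 12): truth gives 0, best alternative gives 0.
Others bid (5, 12, 18): truth gives 0, best alternative gives 0.
(Remaining 21 profiles checked similarly; truth is weakly best in each.)
In every case the truthful bid is at least as good as any alternative, so it is a dominant strategy.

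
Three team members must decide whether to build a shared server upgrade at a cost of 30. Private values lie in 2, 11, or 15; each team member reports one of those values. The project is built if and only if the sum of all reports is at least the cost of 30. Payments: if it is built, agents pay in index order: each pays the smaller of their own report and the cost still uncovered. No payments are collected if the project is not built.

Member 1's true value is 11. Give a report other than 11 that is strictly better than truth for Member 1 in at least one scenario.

2

Suppose Member 2 reports 15 and Member 3 reports 15.
Report 11: project built, pays 11, utility 11 - 11 = 0.
Report 2: project built, pays 2, utility 11 - 2 = 9.
So reporting 2 beats truth here (9 > 0).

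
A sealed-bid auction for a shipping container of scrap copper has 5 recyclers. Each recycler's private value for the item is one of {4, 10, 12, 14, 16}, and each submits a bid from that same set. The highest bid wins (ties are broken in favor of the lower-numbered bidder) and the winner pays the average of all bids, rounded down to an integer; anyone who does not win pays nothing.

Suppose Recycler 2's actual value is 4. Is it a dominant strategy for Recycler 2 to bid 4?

Yes

Check each profile of the others' bids and compare truth against every alternative bid.
Others bid (4, 10, 10, 10): truth gives 0, best alternative gives -4.
Others bid (4, 4, 10, 10): truth gives 0, best alternative gives -3.
Others bid (4, 10, 4, 10): truth gives 0, best alternative gives -3.
Others bid (4, 10, 10, 4): truth gives 0, best alternative gives -3.
Others bid (4, 4, 4, 10): truth gives 0, best alternative gives -2.
Others bid (4, 4, 10, 4): truth gives 0, best alternative gives -2.
(Remaining 619 profiles checked similarly; truth is weakly best in each.)
In every case the truthful bid is at least as good as any alternative, so it is a dominant strategy.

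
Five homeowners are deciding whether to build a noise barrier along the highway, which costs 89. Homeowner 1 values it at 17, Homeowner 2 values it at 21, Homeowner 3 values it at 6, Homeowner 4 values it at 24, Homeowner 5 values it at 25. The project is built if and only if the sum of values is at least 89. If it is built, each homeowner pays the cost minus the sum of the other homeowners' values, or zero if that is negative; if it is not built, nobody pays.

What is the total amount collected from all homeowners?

Total value 93 ≥ cost 89, so it is built.
Homeowner 1: others sum to 76; max(0, 89 - 76) = 13.
Homeowner 2: others sum to 72; max(0, 89 - 72) = 17.
Homeowner 3: others sum to 87; max(0, 89 - 87) = 2.
Homeowner 4: others sum to 69; max(0, 89 - 69) = 20.
Homeowner 5: others sum to 68; max(0, 89 - 68) = 21.
Total collected = 13 + 17 + 2 + 20 + 21 = 73.

73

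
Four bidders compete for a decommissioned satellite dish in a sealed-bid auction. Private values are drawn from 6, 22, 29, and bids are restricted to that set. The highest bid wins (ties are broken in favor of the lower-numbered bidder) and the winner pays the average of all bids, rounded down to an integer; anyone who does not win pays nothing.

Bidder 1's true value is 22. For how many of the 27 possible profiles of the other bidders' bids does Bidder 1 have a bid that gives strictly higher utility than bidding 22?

10

Others bid (6, 6, 6): truth gives 12; bid 6 gives 16 > 12. Violating.
Others bid (6, 6, 29): truth gives 0; bid 29 gives 5 > 0. Violating.
Others bid (6, 22, 29): truth gives 0; bid 29 gives 1 > 0. Violating.
Others bid (6, 29, 6): truth gives 0; bid 29 gives 5 > 0. Violating.
Others bid (6, 6, 22): truth gives 8; no alternative beats it.
Others bid (6, 22, 6): truth gives 8; no alternative beats it.
(Checking all 27 profiles: 10 have a profitable deviation, 17 do not.)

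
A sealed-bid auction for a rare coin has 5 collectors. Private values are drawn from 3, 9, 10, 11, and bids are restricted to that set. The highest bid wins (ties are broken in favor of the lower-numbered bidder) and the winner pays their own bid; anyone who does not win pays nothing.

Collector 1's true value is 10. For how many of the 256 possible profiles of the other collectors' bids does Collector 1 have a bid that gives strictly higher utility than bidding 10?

Others bid (3, 3, 3, 3): truth gives 0; bid 3 gives 7 > 0. Violating.
Others bid (3, 3, 3, 9): truth gives 0; bid 9 gives 1 > 0. Violating.
Others bid (3, 3, 9, 3): truth gives 0; bid 9 gives 1 > 0. Violating.
Others bid (3, 3, 9, 9): truth gives 0; bid 9 gives 1 > 0. Violating.
Others bid (3, 3, 3, 10): truth gives 0; no alternative beats it.
Others bid (3, 3, 3, 11): truth gives 0; no alternative beats it.
(Checking all 256 profiles: 16 have a profitable deviation, 240 do not.)

16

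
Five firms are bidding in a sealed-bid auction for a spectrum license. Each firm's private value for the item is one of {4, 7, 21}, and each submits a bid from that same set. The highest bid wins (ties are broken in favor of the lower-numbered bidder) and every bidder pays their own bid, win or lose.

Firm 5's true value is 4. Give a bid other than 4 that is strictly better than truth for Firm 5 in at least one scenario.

Suppose Firm 1 bids 4, Firm 2 bids 4, Firm 3 bids 4 and Firm 4 bids 4.
Bid 4: loses but pays 4, utility -4.
Bid 7: wins, pays 7, utility 4 - 7 = -3.
So bidding 7 beats truth here (-3 > -4).

7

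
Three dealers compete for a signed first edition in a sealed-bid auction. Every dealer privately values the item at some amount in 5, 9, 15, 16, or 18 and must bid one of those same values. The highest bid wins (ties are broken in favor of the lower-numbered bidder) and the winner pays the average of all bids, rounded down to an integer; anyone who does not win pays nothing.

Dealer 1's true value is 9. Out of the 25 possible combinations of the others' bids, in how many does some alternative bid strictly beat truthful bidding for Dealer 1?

Others bid (5, 5): truth gives 3; bid 5 gives 4 > 3. Violating.
Others bid (5, 9): truth gives 2; no alternative beats it.
Others bid (5, 15): truth gives 0; no alternative beats it.
(Checking all 25 profiles: 1 has a profitable deviation, 24 do not.)

1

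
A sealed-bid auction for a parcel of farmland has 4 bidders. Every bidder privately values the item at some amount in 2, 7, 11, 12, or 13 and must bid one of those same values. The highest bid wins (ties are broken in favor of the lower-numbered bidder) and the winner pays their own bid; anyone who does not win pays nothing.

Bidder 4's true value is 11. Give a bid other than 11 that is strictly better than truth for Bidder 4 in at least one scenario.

7

Suppose Bidder 1 bids 2, Bidder 2 bids 2 and Bidder 3 bids 2.
Bid 11: wins, pays 11, utility 11 - 11 = 0.
Bid 7: wins, pays 7, utility 11 - 7 = 4.
So bidding 7 beats truth here (4 > 0).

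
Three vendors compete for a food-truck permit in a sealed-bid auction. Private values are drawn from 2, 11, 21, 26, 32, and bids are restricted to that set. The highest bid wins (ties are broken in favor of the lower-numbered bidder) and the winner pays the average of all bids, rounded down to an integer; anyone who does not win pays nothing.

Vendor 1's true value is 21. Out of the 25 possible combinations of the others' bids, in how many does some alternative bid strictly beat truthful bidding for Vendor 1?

6

Others bid (2, 2): truth gives 13; bid 2 gives 19 > 13. Violating.
Others bid (2, 11): truth gives 10; bid 11 gives 13 > 10. Violating.
Others bid (2, 26): truth gives 0; bid 26 gives 3 > 0. Violating.
Others bid (11, 2): truth gives 10; bid 11 gives 13 > 10. Violating.
Others bid (2, 21): truth gives 7; no alternative beats it.
Others bid (2, 32): truth gives 0; no alternative beats it.
(Checking all 25 profiles: 6 have a profitable deviation, 19 do not.)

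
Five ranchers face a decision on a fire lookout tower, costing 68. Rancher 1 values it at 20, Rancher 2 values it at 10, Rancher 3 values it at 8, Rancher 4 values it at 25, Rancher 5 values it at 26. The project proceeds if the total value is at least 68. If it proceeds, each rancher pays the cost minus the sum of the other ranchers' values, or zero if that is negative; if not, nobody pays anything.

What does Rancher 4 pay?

Total value 89 ≥ cost 68, so the project is built.
The other ranchers' values sum to 64.
Cost minus that sum is 68 - 64 = 4.

4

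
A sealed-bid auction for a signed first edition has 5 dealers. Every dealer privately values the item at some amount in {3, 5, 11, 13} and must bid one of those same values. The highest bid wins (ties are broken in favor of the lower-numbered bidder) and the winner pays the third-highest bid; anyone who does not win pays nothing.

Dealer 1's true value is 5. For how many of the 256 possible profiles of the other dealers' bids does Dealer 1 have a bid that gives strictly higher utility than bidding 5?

8

Others bid (3, 3, 3, 11): truth gives 0; bid 11 gives 2 > 0. Violating.
Others bid (3, 3, 3, 13): truth gives 0; bid 13 gives 2 > 0. Violating.
Others bid (3, 3, 11, 3): truth gives 0; bid 11 gives 2 > 0. Violating.
Others bid (3, 3, 13, 3): truth gives 0; bid 13 gives 2 > 0. Violating.
Others bid (3, 3, 3, 3): truth gives 2; no alternative beats it.
Others bid (3, 3, 3, 5): truth gives 2; no alternative beats it.
(Checking all 256 profiles: 8 have a profitable deviation, 248 do not.)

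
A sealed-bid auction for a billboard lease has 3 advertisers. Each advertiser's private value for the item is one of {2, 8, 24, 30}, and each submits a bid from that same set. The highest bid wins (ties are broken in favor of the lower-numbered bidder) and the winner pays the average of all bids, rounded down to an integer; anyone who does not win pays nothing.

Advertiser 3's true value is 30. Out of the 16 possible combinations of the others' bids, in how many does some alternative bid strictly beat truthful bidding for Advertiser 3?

Others bid (2, 2): truth gives 19; bid 8 gives 26 > 19. Violating.
Others bid (2, 8): truth gives 17; bid 24 gives 19 > 17. Violating.
Others bid (8, 2): truth gives 17; bid 24 gives 19 > 17. Violating.
Others bid (8, 8): truth gives 15; bid 24 gives 17 > 15. Violating.
Others bid (2, 24): truth gives 12; no alternative beats it.
Others bid (2, 30): truth gives 0; no alternative beats it.
(Checking all 16 profiles: 4 have a profitable deviation, 12 do not.)

4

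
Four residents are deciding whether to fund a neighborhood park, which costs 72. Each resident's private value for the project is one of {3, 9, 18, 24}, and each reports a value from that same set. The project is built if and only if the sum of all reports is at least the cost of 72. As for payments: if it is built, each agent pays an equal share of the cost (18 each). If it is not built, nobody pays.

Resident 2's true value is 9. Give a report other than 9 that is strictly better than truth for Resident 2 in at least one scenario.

Suppose Resident 1 reports 18, Resident 3 reports 24 and Resident 4 reports 24.
Report 9: project built, pays 18, utility 9 - 18 = -9.
Report 3: project not built, utility 0.
So reporting 3 beats truth here (0 > -9).

3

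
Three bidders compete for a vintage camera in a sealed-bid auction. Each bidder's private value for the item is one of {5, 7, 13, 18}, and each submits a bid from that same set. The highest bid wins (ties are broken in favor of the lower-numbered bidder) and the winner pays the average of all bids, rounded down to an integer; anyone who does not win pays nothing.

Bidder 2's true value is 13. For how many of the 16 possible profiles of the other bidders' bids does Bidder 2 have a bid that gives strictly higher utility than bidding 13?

4

Others bid (5, 5): truth gives 6; bid 7 gives 8 > 6. Violating.
Others bid (5, 7): truth gives 5; bid 7 gives 7 > 5. Violating.
Others bid (13, 5): truth gives 0; bid 18 gives 1 > 0. Violating.
Others bid (13, 7): truth gives 0; bid 18 gives 1 > 0. Violating.
Others bid (5, 13): truth gives 3; no alternative beats it.
Others bid (5, 18): truth gives 0; no alternative beats it.
(Checking all 16 profiles: 4 have a profitable deviation, 12 do not.)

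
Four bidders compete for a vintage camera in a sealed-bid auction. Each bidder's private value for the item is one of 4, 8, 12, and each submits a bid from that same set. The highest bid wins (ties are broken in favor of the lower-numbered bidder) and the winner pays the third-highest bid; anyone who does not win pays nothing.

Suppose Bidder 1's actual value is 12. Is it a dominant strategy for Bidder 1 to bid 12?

Yes

Check each profile of the others' bids and compare truth against every alternative bid.
Others bid (4, 4, 12): truth gives 8, best alternative gives 0.
Others bid (4, 12, 4): truth gives 8, best alternative gives 0.
Others bid (12, 4, 4): truth gives 8, best alternative gives 0.
Others bid (4, 8, 12): truth gives 4, best alternative gives 0.
Others bid (4, 12, 8): truth gives 4, best alternative gives 0.
Others bid (8, 4, 12): truth gives 4, best alternative gives 0.
(Remaining 21 profiles checked similarly; truth is weakly best in each.)
In every case the truthful bid is at least as good as any alternative, so it is a dominant strategy.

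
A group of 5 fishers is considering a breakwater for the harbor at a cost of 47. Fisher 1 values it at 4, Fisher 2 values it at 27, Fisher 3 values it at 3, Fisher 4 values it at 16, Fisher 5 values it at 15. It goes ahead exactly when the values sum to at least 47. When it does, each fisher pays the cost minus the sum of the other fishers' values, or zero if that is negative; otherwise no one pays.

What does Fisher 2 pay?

9

Total value 65 ≥ cost 47, so the project is built.
The other fishers' values sum to 38.
Cost minus that sum is 47 - 38 = 9.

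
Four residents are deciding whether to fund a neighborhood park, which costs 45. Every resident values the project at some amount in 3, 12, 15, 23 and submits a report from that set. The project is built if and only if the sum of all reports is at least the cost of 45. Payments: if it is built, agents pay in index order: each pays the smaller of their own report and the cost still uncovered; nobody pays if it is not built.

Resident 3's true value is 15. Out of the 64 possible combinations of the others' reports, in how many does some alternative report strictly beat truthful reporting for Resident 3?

37

Others report (3, 12, 23): truth gives 0; report 12 gives 3 > 0. Violating.
Others report (3, 15, 15): truth gives 0; report 12 gives 3 > 0. Violating.
Others report (3, 15, 23): truth gives 0; report 12 gives 3 > 0. Violating.
Others report (3, 23, 12): truth gives 0; report 12 gives 3 > 0. Violating.
Others report (3, 3, 3): truth gives 0; no alternative beats it.
Others report (3, 3, 12): truth gives 0; no alternative beats it.
(Checking all 64 profiles: 37 have a profitable deviation, 27 do not.)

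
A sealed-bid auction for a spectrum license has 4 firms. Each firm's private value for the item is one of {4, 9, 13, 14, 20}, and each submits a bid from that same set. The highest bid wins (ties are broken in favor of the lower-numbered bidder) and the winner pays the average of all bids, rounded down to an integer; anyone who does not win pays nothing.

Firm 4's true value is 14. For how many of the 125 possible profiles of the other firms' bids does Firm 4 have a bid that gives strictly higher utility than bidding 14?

Others bid (4, 4, 4): truth gives 8; bid 9 gives 9 > 8. Violating.
Others bid (4, 4, 14): truth gives 0; bid 20 gives 4 > 0. Violating.
Others bid (4, 9, 9): truth gives 5; bid 13 gives 6 > 5. Violating.
Others bid (4, 9, 14): truth gives 0; bid 20 gives 3 > 0. Violating.
Others bid (4, 4, 9): truth gives 7; no alternative beats it.
Others bid (4, 4, 13): truth gives 6; no alternative beats it.
(Checking all 125 profiles: 25 have a profitable deviation, 100 do not.)

25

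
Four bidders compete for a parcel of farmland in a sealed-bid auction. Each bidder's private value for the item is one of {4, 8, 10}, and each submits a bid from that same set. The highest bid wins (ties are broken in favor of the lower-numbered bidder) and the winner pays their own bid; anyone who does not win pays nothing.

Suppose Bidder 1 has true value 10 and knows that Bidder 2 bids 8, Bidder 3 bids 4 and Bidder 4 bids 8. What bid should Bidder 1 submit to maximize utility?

8

Bid 4: loses, pays 0, utility 0.
Bid 8: wins, pays 8, utility 10 - 8 = 2.
Bid 10: wins, pays 10, utility 10 - 10 = 0.
The best choice is 8 with utility 2.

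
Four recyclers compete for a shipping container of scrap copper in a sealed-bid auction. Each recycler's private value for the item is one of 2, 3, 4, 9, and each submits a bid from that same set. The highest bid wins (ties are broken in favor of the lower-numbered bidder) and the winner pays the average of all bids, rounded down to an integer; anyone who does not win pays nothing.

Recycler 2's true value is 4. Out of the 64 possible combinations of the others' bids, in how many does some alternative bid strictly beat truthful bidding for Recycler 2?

Others bid (2, 3, 3): truth gives 1; bid 3 gives 2 > 1. Violating.
Others bid (2, 2, 2): truth gives 2; no alternative beats it.
Others bid (2, 2, 3): truth gives 2; no alternative beats it.
(Checking all 64 profiles: 1 has a profitable deviation, 63 do not.)

1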